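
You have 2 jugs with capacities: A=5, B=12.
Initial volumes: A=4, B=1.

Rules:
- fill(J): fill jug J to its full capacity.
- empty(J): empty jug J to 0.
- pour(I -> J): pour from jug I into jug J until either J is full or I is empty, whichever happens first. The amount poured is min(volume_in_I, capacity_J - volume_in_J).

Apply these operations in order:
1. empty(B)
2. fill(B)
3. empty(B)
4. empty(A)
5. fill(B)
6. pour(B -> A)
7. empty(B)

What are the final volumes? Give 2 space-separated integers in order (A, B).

Step 1: empty(B) -> (A=4 B=0)
Step 2: fill(B) -> (A=4 B=12)
Step 3: empty(B) -> (A=4 B=0)
Step 4: empty(A) -> (A=0 B=0)
Step 5: fill(B) -> (A=0 B=12)
Step 6: pour(B -> A) -> (A=5 B=7)
Step 7: empty(B) -> (A=5 B=0)

Answer: 5 0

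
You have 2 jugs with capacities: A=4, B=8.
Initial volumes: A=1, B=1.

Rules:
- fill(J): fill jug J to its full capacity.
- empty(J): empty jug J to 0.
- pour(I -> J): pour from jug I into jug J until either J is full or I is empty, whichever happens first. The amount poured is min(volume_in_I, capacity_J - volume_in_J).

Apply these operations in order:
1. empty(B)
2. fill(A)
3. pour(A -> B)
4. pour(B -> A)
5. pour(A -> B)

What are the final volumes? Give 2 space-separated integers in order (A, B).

Answer: 0 4

Derivation:
Step 1: empty(B) -> (A=1 B=0)
Step 2: fill(A) -> (A=4 B=0)
Step 3: pour(A -> B) -> (A=0 B=4)
Step 4: pour(B -> A) -> (A=4 B=0)
Step 5: pour(A -> B) -> (A=0 B=4)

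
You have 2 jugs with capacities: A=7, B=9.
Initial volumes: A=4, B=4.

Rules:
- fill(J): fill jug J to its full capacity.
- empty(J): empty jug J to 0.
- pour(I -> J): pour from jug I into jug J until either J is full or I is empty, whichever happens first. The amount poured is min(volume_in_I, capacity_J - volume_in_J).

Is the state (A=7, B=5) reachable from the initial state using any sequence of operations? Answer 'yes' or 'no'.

BFS from (A=4, B=4):
  1. fill(A) -> (A=7 B=4)
  2. empty(B) -> (A=7 B=0)
  3. pour(A -> B) -> (A=0 B=7)
  4. fill(A) -> (A=7 B=7)
  5. pour(A -> B) -> (A=5 B=9)
  6. empty(B) -> (A=5 B=0)
  7. pour(A -> B) -> (A=0 B=5)
  8. fill(A) -> (A=7 B=5)
Target reached → yes.

Answer: yes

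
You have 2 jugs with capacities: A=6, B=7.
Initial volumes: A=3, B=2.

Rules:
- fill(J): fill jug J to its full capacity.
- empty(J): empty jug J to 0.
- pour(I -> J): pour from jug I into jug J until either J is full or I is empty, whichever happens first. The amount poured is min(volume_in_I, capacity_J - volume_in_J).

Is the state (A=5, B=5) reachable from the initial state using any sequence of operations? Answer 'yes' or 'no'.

BFS explored all 27 reachable states.
Reachable set includes: (0,0), (0,1), (0,2), (0,3), (0,4), (0,5), (0,6), (0,7), (1,0), (1,7), (2,0), (2,7) ...
Target (A=5, B=5) not in reachable set → no.

Answer: no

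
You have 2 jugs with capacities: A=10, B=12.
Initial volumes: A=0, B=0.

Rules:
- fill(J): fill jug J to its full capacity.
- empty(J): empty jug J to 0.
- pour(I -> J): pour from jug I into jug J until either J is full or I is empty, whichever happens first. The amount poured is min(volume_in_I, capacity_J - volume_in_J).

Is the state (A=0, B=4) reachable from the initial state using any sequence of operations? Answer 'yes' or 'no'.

Answer: yes

Derivation:
BFS from (A=0, B=0):
  1. fill(B) -> (A=0 B=12)
  2. pour(B -> A) -> (A=10 B=2)
  3. empty(A) -> (A=0 B=2)
  4. pour(B -> A) -> (A=2 B=0)
  5. fill(B) -> (A=2 B=12)
  6. pour(B -> A) -> (A=10 B=4)
  7. empty(A) -> (A=0 B=4)
Target reached → yes.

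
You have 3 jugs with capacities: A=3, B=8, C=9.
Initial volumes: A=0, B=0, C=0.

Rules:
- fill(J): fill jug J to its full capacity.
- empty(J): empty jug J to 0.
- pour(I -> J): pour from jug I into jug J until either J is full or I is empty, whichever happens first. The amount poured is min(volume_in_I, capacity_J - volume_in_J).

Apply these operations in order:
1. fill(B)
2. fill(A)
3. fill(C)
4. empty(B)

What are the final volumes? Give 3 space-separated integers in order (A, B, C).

Answer: 3 0 9

Derivation:
Step 1: fill(B) -> (A=0 B=8 C=0)
Step 2: fill(A) -> (A=3 B=8 C=0)
Step 3: fill(C) -> (A=3 B=8 C=9)
Step 4: empty(B) -> (A=3 B=0 C=9)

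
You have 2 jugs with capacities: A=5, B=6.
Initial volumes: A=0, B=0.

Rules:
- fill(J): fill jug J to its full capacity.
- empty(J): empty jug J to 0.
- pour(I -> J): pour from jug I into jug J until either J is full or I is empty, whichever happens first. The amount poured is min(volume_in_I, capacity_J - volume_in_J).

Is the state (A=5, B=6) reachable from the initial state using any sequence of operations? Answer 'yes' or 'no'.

BFS from (A=0, B=0):
  1. fill(A) -> (A=5 B=0)
  2. fill(B) -> (A=5 B=6)
Target reached → yes.

Answer: yes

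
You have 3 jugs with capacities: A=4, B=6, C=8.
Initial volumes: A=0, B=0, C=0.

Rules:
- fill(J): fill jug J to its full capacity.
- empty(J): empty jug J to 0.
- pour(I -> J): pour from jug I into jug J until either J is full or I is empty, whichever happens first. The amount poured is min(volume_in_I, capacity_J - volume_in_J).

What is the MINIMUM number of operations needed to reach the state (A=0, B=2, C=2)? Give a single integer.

Answer: 4

Derivation:
BFS from (A=0, B=0, C=0). One shortest path:
  1. fill(C) -> (A=0 B=0 C=8)
  2. pour(C -> B) -> (A=0 B=6 C=2)
  3. pour(B -> A) -> (A=4 B=2 C=2)
  4. empty(A) -> (A=0 B=2 C=2)
Reached target in 4 moves.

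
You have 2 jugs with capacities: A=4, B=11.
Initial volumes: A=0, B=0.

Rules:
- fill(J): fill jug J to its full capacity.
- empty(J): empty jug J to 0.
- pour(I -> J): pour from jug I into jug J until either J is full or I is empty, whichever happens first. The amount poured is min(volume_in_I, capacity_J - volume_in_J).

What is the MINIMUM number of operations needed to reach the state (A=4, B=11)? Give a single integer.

Answer: 2

Derivation:
BFS from (A=0, B=0). One shortest path:
  1. fill(A) -> (A=4 B=0)
  2. fill(B) -> (A=4 B=11)
Reached target in 2 moves.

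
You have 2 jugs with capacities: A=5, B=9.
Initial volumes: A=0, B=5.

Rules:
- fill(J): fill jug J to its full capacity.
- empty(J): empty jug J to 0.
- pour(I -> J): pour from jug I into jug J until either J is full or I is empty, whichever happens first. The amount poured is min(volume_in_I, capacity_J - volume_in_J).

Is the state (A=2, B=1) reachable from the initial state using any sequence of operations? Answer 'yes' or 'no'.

Answer: no

Derivation:
BFS explored all 28 reachable states.
Reachable set includes: (0,0), (0,1), (0,2), (0,3), (0,4), (0,5), (0,6), (0,7), (0,8), (0,9), (1,0), (1,9) ...
Target (A=2, B=1) not in reachable set → no.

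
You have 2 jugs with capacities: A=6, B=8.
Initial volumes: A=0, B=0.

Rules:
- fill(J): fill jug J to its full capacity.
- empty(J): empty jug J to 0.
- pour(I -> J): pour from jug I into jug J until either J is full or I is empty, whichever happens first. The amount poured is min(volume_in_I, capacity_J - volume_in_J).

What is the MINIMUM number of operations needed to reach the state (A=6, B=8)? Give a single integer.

BFS from (A=0, B=0). One shortest path:
  1. fill(A) -> (A=6 B=0)
  2. fill(B) -> (A=6 B=8)
Reached target in 2 moves.

Answer: 2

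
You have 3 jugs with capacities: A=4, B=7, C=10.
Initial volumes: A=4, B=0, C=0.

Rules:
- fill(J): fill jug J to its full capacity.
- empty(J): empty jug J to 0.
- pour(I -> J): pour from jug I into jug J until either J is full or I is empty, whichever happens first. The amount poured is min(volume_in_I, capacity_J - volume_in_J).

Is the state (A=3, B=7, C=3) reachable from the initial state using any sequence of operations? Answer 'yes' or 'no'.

Answer: yes

Derivation:
BFS from (A=4, B=0, C=0):
  1. empty(A) -> (A=0 B=0 C=0)
  2. fill(B) -> (A=0 B=7 C=0)
  3. fill(C) -> (A=0 B=7 C=10)
  4. pour(B -> A) -> (A=4 B=3 C=10)
  5. empty(A) -> (A=0 B=3 C=10)
  6. pour(B -> A) -> (A=3 B=0 C=10)
  7. pour(C -> B) -> (A=3 B=7 C=3)
Target reached → yes.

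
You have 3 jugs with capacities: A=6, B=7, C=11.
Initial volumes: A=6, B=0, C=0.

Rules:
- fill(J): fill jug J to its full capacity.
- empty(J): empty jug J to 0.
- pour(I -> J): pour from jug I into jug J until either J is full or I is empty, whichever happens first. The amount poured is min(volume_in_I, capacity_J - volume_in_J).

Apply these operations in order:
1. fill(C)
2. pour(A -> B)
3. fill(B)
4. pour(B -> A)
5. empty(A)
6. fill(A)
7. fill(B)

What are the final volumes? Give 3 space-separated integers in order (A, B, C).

Step 1: fill(C) -> (A=6 B=0 C=11)
Step 2: pour(A -> B) -> (A=0 B=6 C=11)
Step 3: fill(B) -> (A=0 B=7 C=11)
Step 4: pour(B -> A) -> (A=6 B=1 C=11)
Step 5: empty(A) -> (A=0 B=1 C=11)
Step 6: fill(A) -> (A=6 B=1 C=11)
Step 7: fill(B) -> (A=6 B=7 C=11)

Answer: 6 7 11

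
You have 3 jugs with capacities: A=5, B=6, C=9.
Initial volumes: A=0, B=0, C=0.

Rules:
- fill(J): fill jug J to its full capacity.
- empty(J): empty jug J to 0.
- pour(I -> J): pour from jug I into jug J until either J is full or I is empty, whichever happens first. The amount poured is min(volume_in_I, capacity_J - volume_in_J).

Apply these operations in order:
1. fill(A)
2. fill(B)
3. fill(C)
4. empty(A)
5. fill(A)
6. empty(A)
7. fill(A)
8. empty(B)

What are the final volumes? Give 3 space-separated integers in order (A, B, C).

Step 1: fill(A) -> (A=5 B=0 C=0)
Step 2: fill(B) -> (A=5 B=6 C=0)
Step 3: fill(C) -> (A=5 B=6 C=9)
Step 4: empty(A) -> (A=0 B=6 C=9)
Step 5: fill(A) -> (A=5 B=6 C=9)
Step 6: empty(A) -> (A=0 B=6 C=9)
Step 7: fill(A) -> (A=5 B=6 C=9)
Step 8: empty(B) -> (A=5 B=0 C=9)

Answer: 5 0 9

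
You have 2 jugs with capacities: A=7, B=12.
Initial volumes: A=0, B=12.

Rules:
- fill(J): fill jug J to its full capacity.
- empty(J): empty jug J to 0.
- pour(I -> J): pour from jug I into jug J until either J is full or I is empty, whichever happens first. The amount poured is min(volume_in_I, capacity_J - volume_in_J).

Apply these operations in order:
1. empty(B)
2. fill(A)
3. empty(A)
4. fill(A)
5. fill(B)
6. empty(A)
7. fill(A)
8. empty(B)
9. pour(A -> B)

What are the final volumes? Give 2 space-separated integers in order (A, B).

Step 1: empty(B) -> (A=0 B=0)
Step 2: fill(A) -> (A=7 B=0)
Step 3: empty(A) -> (A=0 B=0)
Step 4: fill(A) -> (A=7 B=0)
Step 5: fill(B) -> (A=7 B=12)
Step 6: empty(A) -> (A=0 B=12)
Step 7: fill(A) -> (A=7 B=12)
Step 8: empty(B) -> (A=7 B=0)
Step 9: pour(A -> B) -> (A=0 B=7)

Answer: 0 7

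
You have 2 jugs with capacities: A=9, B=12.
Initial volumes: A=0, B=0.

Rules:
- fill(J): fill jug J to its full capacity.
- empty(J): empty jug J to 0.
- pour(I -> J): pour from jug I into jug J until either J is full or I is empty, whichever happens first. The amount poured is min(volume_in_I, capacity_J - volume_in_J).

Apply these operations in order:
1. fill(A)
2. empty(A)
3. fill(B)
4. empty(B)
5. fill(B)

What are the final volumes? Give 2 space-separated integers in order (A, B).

Answer: 0 12

Derivation:
Step 1: fill(A) -> (A=9 B=0)
Step 2: empty(A) -> (A=0 B=0)
Step 3: fill(B) -> (A=0 B=12)
Step 4: empty(B) -> (A=0 B=0)
Step 5: fill(B) -> (A=0 B=12)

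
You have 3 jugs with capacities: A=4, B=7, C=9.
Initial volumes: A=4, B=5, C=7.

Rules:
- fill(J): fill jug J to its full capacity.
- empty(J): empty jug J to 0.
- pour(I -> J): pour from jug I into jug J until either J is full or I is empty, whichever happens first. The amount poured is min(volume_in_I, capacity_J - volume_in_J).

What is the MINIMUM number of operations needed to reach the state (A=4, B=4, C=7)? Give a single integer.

Answer: 3

Derivation:
BFS from (A=4, B=5, C=7). One shortest path:
  1. empty(B) -> (A=4 B=0 C=7)
  2. pour(A -> B) -> (A=0 B=4 C=7)
  3. fill(A) -> (A=4 B=4 C=7)
Reached target in 3 moves.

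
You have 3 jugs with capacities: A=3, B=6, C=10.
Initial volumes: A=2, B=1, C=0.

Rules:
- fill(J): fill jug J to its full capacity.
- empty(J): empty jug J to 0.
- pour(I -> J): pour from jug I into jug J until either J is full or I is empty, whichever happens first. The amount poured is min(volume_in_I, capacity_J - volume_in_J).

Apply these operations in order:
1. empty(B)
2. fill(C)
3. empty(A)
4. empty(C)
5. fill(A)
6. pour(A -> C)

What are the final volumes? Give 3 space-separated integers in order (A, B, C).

Step 1: empty(B) -> (A=2 B=0 C=0)
Step 2: fill(C) -> (A=2 B=0 C=10)
Step 3: empty(A) -> (A=0 B=0 C=10)
Step 4: empty(C) -> (A=0 B=0 C=0)
Step 5: fill(A) -> (A=3 B=0 C=0)
Step 6: pour(A -> C) -> (A=0 B=0 C=3)

Answer: 0 0 3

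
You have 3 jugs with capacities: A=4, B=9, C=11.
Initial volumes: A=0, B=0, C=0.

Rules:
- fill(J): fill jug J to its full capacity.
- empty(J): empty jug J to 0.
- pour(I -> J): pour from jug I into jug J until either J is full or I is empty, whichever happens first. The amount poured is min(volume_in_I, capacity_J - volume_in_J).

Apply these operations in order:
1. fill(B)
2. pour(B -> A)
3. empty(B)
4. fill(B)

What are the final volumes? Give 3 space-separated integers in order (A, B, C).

Answer: 4 9 0

Derivation:
Step 1: fill(B) -> (A=0 B=9 C=0)
Step 2: pour(B -> A) -> (A=4 B=5 C=0)
Step 3: empty(B) -> (A=4 B=0 C=0)
Step 4: fill(B) -> (A=4 B=9 C=0)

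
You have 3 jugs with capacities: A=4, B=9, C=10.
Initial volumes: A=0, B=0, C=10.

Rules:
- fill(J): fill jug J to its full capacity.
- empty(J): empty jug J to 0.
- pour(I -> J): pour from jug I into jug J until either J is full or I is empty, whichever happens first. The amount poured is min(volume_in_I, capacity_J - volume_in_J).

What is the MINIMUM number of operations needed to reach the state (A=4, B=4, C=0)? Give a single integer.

BFS from (A=0, B=0, C=10). One shortest path:
  1. fill(A) -> (A=4 B=0 C=10)
  2. empty(C) -> (A=4 B=0 C=0)
  3. pour(A -> B) -> (A=0 B=4 C=0)
  4. fill(A) -> (A=4 B=4 C=0)
Reached target in 4 moves.

Answer: 4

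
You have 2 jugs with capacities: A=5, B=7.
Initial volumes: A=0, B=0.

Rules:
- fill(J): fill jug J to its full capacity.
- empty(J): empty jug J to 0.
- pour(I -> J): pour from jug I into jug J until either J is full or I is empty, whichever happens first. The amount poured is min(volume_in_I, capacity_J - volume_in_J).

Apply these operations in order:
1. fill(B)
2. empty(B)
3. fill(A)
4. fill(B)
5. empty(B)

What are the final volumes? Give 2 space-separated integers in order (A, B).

Step 1: fill(B) -> (A=0 B=7)
Step 2: empty(B) -> (A=0 B=0)
Step 3: fill(A) -> (A=5 B=0)
Step 4: fill(B) -> (A=5 B=7)
Step 5: empty(B) -> (A=5 B=0)

Answer: 5 0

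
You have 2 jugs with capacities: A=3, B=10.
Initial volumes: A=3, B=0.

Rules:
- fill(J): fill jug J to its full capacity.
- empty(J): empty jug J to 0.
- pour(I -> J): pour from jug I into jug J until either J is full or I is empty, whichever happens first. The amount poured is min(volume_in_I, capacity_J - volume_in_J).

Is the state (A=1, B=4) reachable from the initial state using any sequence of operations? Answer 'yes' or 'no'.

Answer: no

Derivation:
BFS explored all 26 reachable states.
Reachable set includes: (0,0), (0,1), (0,2), (0,3), (0,4), (0,5), (0,6), (0,7), (0,8), (0,9), (0,10), (1,0) ...
Target (A=1, B=4) not in reachable set → no.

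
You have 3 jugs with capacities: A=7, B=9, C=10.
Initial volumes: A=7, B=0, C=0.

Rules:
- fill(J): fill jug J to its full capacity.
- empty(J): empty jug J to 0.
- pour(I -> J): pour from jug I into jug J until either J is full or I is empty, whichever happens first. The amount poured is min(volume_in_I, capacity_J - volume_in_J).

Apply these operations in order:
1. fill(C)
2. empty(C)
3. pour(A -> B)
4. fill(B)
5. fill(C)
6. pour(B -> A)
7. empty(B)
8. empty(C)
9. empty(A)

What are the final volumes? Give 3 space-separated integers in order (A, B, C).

Step 1: fill(C) -> (A=7 B=0 C=10)
Step 2: empty(C) -> (A=7 B=0 C=0)
Step 3: pour(A -> B) -> (A=0 B=7 C=0)
Step 4: fill(B) -> (A=0 B=9 C=0)
Step 5: fill(C) -> (A=0 B=9 C=10)
Step 6: pour(B -> A) -> (A=7 B=2 C=10)
Step 7: empty(B) -> (A=7 B=0 C=10)
Step 8: empty(C) -> (A=7 B=0 C=0)
Step 9: empty(A) -> (A=0 B=0 C=0)

Answer: 0 0 0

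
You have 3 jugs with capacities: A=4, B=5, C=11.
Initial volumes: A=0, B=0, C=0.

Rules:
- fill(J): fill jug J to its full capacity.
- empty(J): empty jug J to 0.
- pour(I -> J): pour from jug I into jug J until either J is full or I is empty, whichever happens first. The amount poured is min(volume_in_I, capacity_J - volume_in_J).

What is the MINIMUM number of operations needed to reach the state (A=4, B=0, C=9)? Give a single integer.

BFS from (A=0, B=0, C=0). One shortest path:
  1. fill(A) -> (A=4 B=0 C=0)
  2. fill(B) -> (A=4 B=5 C=0)
  3. pour(A -> C) -> (A=0 B=5 C=4)
  4. fill(A) -> (A=4 B=5 C=4)
  5. pour(B -> C) -> (A=4 B=0 C=9)
Reached target in 5 moves.

Answer: 5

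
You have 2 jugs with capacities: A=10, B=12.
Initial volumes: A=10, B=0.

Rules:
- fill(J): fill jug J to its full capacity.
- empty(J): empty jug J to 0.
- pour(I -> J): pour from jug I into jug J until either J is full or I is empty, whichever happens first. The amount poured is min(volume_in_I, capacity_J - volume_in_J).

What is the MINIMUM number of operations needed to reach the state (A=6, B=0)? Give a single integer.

BFS from (A=10, B=0). One shortest path:
  1. pour(A -> B) -> (A=0 B=10)
  2. fill(A) -> (A=10 B=10)
  3. pour(A -> B) -> (A=8 B=12)
  4. empty(B) -> (A=8 B=0)
  5. pour(A -> B) -> (A=0 B=8)
  6. fill(A) -> (A=10 B=8)
  7. pour(A -> B) -> (A=6 B=12)
  8. empty(B) -> (A=6 B=0)
Reached target in 8 moves.

Answer: 8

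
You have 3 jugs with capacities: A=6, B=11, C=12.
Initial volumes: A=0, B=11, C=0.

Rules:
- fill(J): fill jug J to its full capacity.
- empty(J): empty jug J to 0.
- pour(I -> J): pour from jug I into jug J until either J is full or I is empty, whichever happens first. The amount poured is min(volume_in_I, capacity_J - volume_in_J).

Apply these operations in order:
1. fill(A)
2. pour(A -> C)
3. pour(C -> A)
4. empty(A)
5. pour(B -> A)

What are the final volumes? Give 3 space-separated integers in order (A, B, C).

Step 1: fill(A) -> (A=6 B=11 C=0)
Step 2: pour(A -> C) -> (A=0 B=11 C=6)
Step 3: pour(C -> A) -> (A=6 B=11 C=0)
Step 4: empty(A) -> (A=0 B=11 C=0)
Step 5: pour(B -> A) -> (A=6 B=5 C=0)

Answer: 6 5 0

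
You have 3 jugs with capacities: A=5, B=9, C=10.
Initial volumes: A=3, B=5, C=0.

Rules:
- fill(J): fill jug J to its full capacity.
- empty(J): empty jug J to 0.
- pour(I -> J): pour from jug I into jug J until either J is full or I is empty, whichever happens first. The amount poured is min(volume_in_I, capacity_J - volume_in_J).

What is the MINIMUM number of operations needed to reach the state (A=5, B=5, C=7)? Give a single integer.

Answer: 5

Derivation:
BFS from (A=3, B=5, C=0). One shortest path:
  1. fill(B) -> (A=3 B=9 C=0)
  2. pour(B -> A) -> (A=5 B=7 C=0)
  3. pour(B -> C) -> (A=5 B=0 C=7)
  4. pour(A -> B) -> (A=0 B=5 C=7)
  5. fill(A) -> (A=5 B=5 C=7)
Reached target in 5 moves.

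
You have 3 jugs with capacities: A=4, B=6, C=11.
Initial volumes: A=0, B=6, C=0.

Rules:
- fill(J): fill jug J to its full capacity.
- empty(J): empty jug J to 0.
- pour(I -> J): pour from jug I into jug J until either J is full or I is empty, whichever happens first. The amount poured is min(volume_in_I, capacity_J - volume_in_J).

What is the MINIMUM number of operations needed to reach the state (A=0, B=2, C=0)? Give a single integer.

Answer: 2

Derivation:
BFS from (A=0, B=6, C=0). One shortest path:
  1. pour(B -> A) -> (A=4 B=2 C=0)
  2. empty(A) -> (A=0 B=2 C=0)
Reached target in 2 moves.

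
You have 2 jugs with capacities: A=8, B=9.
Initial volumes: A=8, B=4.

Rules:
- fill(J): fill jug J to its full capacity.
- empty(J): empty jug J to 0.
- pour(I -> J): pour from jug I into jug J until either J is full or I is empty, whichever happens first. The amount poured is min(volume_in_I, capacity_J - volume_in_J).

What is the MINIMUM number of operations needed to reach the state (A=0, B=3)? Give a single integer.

BFS from (A=8, B=4). One shortest path:
  1. pour(A -> B) -> (A=3 B=9)
  2. empty(B) -> (A=3 B=0)
  3. pour(A -> B) -> (A=0 B=3)
Reached target in 3 moves.

Answer: 3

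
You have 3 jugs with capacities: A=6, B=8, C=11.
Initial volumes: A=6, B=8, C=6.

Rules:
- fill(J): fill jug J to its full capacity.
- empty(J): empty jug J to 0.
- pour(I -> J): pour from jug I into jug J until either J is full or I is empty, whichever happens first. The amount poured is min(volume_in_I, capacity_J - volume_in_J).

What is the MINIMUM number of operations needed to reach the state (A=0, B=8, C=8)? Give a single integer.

BFS from (A=6, B=8, C=6). One shortest path:
  1. empty(A) -> (A=0 B=8 C=6)
  2. empty(C) -> (A=0 B=8 C=0)
  3. pour(B -> C) -> (A=0 B=0 C=8)
  4. fill(B) -> (A=0 B=8 C=8)
Reached target in 4 moves.

Answer: 4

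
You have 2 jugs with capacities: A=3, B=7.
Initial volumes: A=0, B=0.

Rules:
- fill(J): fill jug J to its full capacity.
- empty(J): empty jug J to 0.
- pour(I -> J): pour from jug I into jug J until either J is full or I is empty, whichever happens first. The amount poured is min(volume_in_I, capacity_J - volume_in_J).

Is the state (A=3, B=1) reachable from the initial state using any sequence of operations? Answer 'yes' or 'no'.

Answer: yes

Derivation:
BFS from (A=0, B=0):
  1. fill(B) -> (A=0 B=7)
  2. pour(B -> A) -> (A=3 B=4)
  3. empty(A) -> (A=0 B=4)
  4. pour(B -> A) -> (A=3 B=1)
Target reached → yes.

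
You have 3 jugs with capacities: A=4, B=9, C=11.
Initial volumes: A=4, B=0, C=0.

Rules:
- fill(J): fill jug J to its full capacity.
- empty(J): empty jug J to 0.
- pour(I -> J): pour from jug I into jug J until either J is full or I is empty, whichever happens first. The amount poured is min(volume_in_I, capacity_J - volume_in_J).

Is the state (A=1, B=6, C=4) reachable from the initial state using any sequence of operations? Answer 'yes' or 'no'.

BFS explored all 360 reachable states.
Reachable set includes: (0,0,0), (0,0,1), (0,0,2), (0,0,3), (0,0,4), (0,0,5), (0,0,6), (0,0,7), (0,0,8), (0,0,9), (0,0,10), (0,0,11) ...
Target (A=1, B=6, C=4) not in reachable set → no.

Answer: no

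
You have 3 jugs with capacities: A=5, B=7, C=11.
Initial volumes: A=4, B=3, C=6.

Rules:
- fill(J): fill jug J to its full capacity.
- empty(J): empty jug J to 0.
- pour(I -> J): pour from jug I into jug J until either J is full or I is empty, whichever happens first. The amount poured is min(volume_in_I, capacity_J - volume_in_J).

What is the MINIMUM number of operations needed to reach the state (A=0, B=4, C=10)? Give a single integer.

BFS from (A=4, B=3, C=6). One shortest path:
  1. empty(C) -> (A=4 B=3 C=0)
  2. pour(B -> C) -> (A=4 B=0 C=3)
  3. fill(B) -> (A=4 B=7 C=3)
  4. pour(B -> C) -> (A=4 B=0 C=10)
  5. pour(A -> B) -> (A=0 B=4 C=10)
Reached target in 5 moves.

Answer: 5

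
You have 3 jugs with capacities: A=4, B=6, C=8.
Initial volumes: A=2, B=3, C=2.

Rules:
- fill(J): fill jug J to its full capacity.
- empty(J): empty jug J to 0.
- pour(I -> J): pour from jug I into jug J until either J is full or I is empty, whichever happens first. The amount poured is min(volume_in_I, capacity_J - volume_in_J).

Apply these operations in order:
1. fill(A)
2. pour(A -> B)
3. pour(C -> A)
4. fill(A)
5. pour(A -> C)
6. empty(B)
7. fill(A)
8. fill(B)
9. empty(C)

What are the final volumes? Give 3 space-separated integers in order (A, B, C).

Step 1: fill(A) -> (A=4 B=3 C=2)
Step 2: pour(A -> B) -> (A=1 B=6 C=2)
Step 3: pour(C -> A) -> (A=3 B=6 C=0)
Step 4: fill(A) -> (A=4 B=6 C=0)
Step 5: pour(A -> C) -> (A=0 B=6 C=4)
Step 6: empty(B) -> (A=0 B=0 C=4)
Step 7: fill(A) -> (A=4 B=0 C=4)
Step 8: fill(B) -> (A=4 B=6 C=4)
Step 9: empty(C) -> (A=4 B=6 C=0)

Answer: 4 6 0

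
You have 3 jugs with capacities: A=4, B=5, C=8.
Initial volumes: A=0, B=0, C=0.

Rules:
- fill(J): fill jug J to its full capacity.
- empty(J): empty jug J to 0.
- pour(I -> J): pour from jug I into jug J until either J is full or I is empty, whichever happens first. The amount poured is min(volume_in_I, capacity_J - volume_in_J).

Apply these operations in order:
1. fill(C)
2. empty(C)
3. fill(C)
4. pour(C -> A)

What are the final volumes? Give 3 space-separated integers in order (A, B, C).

Step 1: fill(C) -> (A=0 B=0 C=8)
Step 2: empty(C) -> (A=0 B=0 C=0)
Step 3: fill(C) -> (A=0 B=0 C=8)
Step 4: pour(C -> A) -> (A=4 B=0 C=4)

Answer: 4 0 4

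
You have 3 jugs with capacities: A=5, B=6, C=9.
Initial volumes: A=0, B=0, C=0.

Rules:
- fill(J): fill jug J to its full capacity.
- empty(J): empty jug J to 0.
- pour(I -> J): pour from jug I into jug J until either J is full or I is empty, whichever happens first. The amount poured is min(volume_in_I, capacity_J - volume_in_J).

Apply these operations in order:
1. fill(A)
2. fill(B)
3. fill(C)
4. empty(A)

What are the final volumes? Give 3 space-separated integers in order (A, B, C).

Step 1: fill(A) -> (A=5 B=0 C=0)
Step 2: fill(B) -> (A=5 B=6 C=0)
Step 3: fill(C) -> (A=5 B=6 C=9)
Step 4: empty(A) -> (A=0 B=6 C=9)

Answer: 0 6 9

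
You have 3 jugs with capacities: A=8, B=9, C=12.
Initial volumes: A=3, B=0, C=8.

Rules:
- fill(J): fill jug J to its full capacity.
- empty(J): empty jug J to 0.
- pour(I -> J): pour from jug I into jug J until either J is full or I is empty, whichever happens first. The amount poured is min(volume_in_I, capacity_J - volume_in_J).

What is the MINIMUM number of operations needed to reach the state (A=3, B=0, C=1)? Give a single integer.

BFS from (A=3, B=0, C=8). One shortest path:
  1. fill(A) -> (A=8 B=0 C=8)
  2. pour(A -> B) -> (A=0 B=8 C=8)
  3. pour(C -> B) -> (A=0 B=9 C=7)
  4. pour(B -> A) -> (A=8 B=1 C=7)
  5. pour(A -> C) -> (A=3 B=1 C=12)
  6. empty(C) -> (A=3 B=1 C=0)
  7. pour(B -> C) -> (A=3 B=0 C=1)
Reached target in 7 moves.

Answer: 7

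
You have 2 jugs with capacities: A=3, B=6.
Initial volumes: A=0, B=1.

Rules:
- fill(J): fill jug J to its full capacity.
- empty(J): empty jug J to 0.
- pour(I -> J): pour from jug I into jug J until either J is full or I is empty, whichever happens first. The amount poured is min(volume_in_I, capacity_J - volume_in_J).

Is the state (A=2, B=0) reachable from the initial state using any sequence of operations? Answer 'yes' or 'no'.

BFS explored all 12 reachable states.
Reachable set includes: (0,0), (0,1), (0,3), (0,4), (0,6), (1,0), (1,6), (3,0), (3,1), (3,3), (3,4), (3,6)
Target (A=2, B=0) not in reachable set → no.

Answer: no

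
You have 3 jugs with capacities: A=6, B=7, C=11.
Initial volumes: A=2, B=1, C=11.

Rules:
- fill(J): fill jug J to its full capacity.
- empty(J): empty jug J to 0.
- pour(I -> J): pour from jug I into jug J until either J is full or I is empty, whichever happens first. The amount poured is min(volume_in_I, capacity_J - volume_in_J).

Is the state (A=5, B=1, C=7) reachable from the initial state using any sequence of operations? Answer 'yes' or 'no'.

BFS explored all 372 reachable states.
Reachable set includes: (0,0,0), (0,0,1), (0,0,2), (0,0,3), (0,0,4), (0,0,5), (0,0,6), (0,0,7), (0,0,8), (0,0,9), (0,0,10), (0,0,11) ...
Target (A=5, B=1, C=7) not in reachable set → no.

Answer: no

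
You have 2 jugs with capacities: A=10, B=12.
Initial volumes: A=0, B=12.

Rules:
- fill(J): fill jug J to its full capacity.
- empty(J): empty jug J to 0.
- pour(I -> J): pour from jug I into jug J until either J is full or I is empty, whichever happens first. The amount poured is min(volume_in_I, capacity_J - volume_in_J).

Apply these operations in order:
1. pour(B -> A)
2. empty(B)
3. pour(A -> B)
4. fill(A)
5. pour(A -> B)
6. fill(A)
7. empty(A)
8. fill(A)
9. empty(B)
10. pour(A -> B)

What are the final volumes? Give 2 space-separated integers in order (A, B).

Step 1: pour(B -> A) -> (A=10 B=2)
Step 2: empty(B) -> (A=10 B=0)
Step 3: pour(A -> B) -> (A=0 B=10)
Step 4: fill(A) -> (A=10 B=10)
Step 5: pour(A -> B) -> (A=8 B=12)
Step 6: fill(A) -> (A=10 B=12)
Step 7: empty(A) -> (A=0 B=12)
Step 8: fill(A) -> (A=10 B=12)
Step 9: empty(B) -> (A=10 B=0)
Step 10: pour(A -> B) -> (A=0 B=10)

Answer: 0 10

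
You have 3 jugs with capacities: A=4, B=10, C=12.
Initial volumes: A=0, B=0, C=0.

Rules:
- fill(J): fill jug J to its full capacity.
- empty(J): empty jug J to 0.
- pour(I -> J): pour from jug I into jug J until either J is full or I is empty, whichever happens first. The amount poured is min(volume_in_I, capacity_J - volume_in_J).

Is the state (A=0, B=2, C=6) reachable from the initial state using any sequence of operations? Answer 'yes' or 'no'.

BFS from (A=0, B=0, C=0):
  1. fill(C) -> (A=0 B=0 C=12)
  2. pour(C -> B) -> (A=0 B=10 C=2)
  3. pour(B -> A) -> (A=4 B=6 C=2)
  4. empty(A) -> (A=0 B=6 C=2)
  5. pour(B -> A) -> (A=4 B=2 C=2)
  6. pour(A -> C) -> (A=0 B=2 C=6)
Target reached → yes.

Answer: yes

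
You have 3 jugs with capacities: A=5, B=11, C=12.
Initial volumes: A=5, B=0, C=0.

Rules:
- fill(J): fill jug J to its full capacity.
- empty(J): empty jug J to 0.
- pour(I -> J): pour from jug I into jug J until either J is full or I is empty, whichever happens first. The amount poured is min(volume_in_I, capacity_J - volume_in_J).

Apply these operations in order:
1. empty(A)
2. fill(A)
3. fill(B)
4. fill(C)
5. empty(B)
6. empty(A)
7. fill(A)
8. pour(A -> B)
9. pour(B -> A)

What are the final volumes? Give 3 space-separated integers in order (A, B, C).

Step 1: empty(A) -> (A=0 B=0 C=0)
Step 2: fill(A) -> (A=5 B=0 C=0)
Step 3: fill(B) -> (A=5 B=11 C=0)
Step 4: fill(C) -> (A=5 B=11 C=12)
Step 5: empty(B) -> (A=5 B=0 C=12)
Step 6: empty(A) -> (A=0 B=0 C=12)
Step 7: fill(A) -> (A=5 B=0 C=12)
Step 8: pour(A -> B) -> (A=0 B=5 C=12)
Step 9: pour(B -> A) -> (A=5 B=0 C=12)

Answer: 5 0 12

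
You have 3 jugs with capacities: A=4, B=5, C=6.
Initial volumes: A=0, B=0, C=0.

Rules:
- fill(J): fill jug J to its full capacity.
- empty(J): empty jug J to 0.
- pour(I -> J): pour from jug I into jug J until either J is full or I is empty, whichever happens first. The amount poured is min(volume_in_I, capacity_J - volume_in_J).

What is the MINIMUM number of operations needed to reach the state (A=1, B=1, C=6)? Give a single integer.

BFS from (A=0, B=0, C=0). One shortest path:
  1. fill(C) -> (A=0 B=0 C=6)
  2. pour(C -> B) -> (A=0 B=5 C=1)
  3. pour(B -> A) -> (A=4 B=1 C=1)
  4. empty(A) -> (A=0 B=1 C=1)
  5. pour(C -> A) -> (A=1 B=1 C=0)
  6. fill(C) -> (A=1 B=1 C=6)
Reached target in 6 moves.

Answer: 6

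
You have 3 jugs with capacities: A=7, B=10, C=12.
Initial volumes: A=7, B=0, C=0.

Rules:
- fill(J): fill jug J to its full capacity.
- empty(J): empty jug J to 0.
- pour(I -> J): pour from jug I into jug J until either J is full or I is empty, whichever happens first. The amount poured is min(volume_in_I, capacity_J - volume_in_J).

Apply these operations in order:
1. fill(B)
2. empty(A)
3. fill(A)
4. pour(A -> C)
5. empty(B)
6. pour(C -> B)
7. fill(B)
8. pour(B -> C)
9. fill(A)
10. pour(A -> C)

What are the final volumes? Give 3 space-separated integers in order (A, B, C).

Step 1: fill(B) -> (A=7 B=10 C=0)
Step 2: empty(A) -> (A=0 B=10 C=0)
Step 3: fill(A) -> (A=7 B=10 C=0)
Step 4: pour(A -> C) -> (A=0 B=10 C=7)
Step 5: empty(B) -> (A=0 B=0 C=7)
Step 6: pour(C -> B) -> (A=0 B=7 C=0)
Step 7: fill(B) -> (A=0 B=10 C=0)
Step 8: pour(B -> C) -> (A=0 B=0 C=10)
Step 9: fill(A) -> (A=7 B=0 C=10)
Step 10: pour(A -> C) -> (A=5 B=0 C=12)

Answer: 5 0 12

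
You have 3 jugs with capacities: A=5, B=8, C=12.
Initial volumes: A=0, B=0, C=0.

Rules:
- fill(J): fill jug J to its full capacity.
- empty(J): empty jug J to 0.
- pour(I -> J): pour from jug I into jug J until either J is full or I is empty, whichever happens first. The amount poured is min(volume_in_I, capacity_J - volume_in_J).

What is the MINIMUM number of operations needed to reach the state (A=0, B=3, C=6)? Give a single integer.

Answer: 8

Derivation:
BFS from (A=0, B=0, C=0). One shortest path:
  1. fill(A) -> (A=5 B=0 C=0)
  2. fill(C) -> (A=5 B=0 C=12)
  3. pour(A -> B) -> (A=0 B=5 C=12)
  4. pour(C -> B) -> (A=0 B=8 C=9)
  5. empty(B) -> (A=0 B=0 C=9)
  6. pour(C -> B) -> (A=0 B=8 C=1)
  7. pour(B -> A) -> (A=5 B=3 C=1)
  8. pour(A -> C) -> (A=0 B=3 C=6)
Reached target in 8 moves.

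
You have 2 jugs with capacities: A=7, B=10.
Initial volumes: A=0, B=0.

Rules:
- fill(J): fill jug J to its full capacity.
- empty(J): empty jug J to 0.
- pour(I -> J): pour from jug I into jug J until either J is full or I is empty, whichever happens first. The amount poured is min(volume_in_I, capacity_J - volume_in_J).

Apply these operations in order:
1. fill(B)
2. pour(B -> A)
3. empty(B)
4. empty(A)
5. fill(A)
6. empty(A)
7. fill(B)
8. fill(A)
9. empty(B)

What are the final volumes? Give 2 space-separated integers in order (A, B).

Step 1: fill(B) -> (A=0 B=10)
Step 2: pour(B -> A) -> (A=7 B=3)
Step 3: empty(B) -> (A=7 B=0)
Step 4: empty(A) -> (A=0 B=0)
Step 5: fill(A) -> (A=7 B=0)
Step 6: empty(A) -> (A=0 B=0)
Step 7: fill(B) -> (A=0 B=10)
Step 8: fill(A) -> (A=7 B=10)
Step 9: empty(B) -> (A=7 B=0)

Answer: 7 0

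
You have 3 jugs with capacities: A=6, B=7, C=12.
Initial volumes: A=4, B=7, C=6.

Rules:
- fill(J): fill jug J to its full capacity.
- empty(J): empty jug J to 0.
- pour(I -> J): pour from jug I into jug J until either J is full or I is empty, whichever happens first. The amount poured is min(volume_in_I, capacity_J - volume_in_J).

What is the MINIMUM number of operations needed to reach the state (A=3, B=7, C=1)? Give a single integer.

Answer: 5

Derivation:
BFS from (A=4, B=7, C=6). One shortest path:
  1. empty(C) -> (A=4 B=7 C=0)
  2. pour(B -> C) -> (A=4 B=0 C=7)
  3. pour(A -> B) -> (A=0 B=4 C=7)
  4. pour(C -> A) -> (A=6 B=4 C=1)
  5. pour(A -> B) -> (A=3 B=7 C=1)
Reached target in 5 moves.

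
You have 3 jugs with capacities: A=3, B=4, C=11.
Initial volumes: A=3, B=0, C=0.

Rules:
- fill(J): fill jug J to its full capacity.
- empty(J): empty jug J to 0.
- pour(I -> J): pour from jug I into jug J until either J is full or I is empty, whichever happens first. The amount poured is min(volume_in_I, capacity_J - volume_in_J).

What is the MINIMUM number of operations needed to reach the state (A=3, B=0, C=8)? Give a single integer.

BFS from (A=3, B=0, C=0). One shortest path:
  1. empty(A) -> (A=0 B=0 C=0)
  2. fill(C) -> (A=0 B=0 C=11)
  3. pour(C -> A) -> (A=3 B=0 C=8)
Reached target in 3 moves.

Answer: 3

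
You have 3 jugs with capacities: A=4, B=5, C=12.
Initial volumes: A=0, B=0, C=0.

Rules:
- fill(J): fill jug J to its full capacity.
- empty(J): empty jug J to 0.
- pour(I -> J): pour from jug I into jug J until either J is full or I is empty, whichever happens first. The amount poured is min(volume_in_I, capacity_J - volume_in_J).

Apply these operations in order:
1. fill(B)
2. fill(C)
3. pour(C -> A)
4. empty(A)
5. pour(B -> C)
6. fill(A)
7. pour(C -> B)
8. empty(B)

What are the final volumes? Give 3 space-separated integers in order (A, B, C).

Answer: 4 0 8

Derivation:
Step 1: fill(B) -> (A=0 B=5 C=0)
Step 2: fill(C) -> (A=0 B=5 C=12)
Step 3: pour(C -> A) -> (A=4 B=5 C=8)
Step 4: empty(A) -> (A=0 B=5 C=8)
Step 5: pour(B -> C) -> (A=0 B=1 C=12)
Step 6: fill(A) -> (A=4 B=1 C=12)
Step 7: pour(C -> B) -> (A=4 B=5 C=8)
Step 8: empty(B) -> (A=4 B=0 C=8)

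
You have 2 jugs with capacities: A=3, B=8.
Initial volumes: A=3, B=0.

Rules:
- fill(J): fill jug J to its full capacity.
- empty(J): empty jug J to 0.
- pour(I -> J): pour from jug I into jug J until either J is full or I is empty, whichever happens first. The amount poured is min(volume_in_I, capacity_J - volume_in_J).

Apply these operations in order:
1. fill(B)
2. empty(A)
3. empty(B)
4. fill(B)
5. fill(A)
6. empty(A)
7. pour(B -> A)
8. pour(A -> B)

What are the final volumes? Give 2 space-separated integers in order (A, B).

Step 1: fill(B) -> (A=3 B=8)
Step 2: empty(A) -> (A=0 B=8)
Step 3: empty(B) -> (A=0 B=0)
Step 4: fill(B) -> (A=0 B=8)
Step 5: fill(A) -> (A=3 B=8)
Step 6: empty(A) -> (A=0 B=8)
Step 7: pour(B -> A) -> (A=3 B=5)
Step 8: pour(A -> B) -> (A=0 B=8)

Answer: 0 8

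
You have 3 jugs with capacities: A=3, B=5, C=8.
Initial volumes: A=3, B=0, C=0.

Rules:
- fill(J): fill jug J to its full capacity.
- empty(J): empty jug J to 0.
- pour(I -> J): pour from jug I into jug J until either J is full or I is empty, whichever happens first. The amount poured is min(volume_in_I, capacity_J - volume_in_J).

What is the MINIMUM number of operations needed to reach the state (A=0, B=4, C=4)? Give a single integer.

BFS from (A=3, B=0, C=0). One shortest path:
  1. fill(B) -> (A=3 B=5 C=0)
  2. pour(A -> C) -> (A=0 B=5 C=3)
  3. pour(B -> A) -> (A=3 B=2 C=3)
  4. pour(A -> C) -> (A=0 B=2 C=6)
  5. pour(B -> A) -> (A=2 B=0 C=6)
  6. pour(C -> B) -> (A=2 B=5 C=1)
  7. pour(B -> A) -> (A=3 B=4 C=1)
  8. pour(A -> C) -> (A=0 B=4 C=4)
Reached target in 8 moves.

Answer: 8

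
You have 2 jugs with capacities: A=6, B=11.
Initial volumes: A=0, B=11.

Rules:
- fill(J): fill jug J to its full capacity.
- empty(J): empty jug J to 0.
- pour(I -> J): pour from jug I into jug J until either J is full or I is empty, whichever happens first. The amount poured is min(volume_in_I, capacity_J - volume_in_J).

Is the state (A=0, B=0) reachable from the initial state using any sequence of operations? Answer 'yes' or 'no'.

Answer: yes

Derivation:
BFS from (A=0, B=11):
  1. empty(B) -> (A=0 B=0)
Target reached → yes.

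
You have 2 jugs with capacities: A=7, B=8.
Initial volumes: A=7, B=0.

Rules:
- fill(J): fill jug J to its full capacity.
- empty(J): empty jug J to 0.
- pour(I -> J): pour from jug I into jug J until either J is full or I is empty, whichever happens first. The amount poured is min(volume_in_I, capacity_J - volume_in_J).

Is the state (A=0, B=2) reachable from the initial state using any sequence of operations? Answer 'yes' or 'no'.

BFS from (A=7, B=0):
  1. empty(A) -> (A=0 B=0)
  2. fill(B) -> (A=0 B=8)
  3. pour(B -> A) -> (A=7 B=1)
  4. empty(A) -> (A=0 B=1)
  5. pour(B -> A) -> (A=1 B=0)
  6. fill(B) -> (A=1 B=8)
  7. pour(B -> A) -> (A=7 B=2)
  8. empty(A) -> (A=0 B=2)
Target reached → yes.

Answer: yes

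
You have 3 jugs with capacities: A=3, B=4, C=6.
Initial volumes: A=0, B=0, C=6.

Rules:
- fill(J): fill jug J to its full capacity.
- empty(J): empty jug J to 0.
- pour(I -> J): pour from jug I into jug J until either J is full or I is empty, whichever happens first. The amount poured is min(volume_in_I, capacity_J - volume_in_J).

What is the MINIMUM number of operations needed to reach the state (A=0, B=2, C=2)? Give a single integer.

Answer: 7

Derivation:
BFS from (A=0, B=0, C=6). One shortest path:
  1. fill(B) -> (A=0 B=4 C=6)
  2. pour(B -> A) -> (A=3 B=1 C=6)
  3. empty(A) -> (A=0 B=1 C=6)
  4. pour(B -> A) -> (A=1 B=0 C=6)
  5. pour(C -> B) -> (A=1 B=4 C=2)
  6. pour(B -> A) -> (A=3 B=2 C=2)
  7. empty(A) -> (A=0 B=2 C=2)
Reached target in 7 moves.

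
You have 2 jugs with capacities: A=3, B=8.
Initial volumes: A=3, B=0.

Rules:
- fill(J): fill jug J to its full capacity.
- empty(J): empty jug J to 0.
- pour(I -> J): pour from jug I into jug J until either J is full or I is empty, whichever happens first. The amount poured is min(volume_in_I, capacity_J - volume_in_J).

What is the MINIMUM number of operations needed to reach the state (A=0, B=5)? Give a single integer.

Answer: 4

Derivation:
BFS from (A=3, B=0). One shortest path:
  1. empty(A) -> (A=0 B=0)
  2. fill(B) -> (A=0 B=8)
  3. pour(B -> A) -> (A=3 B=5)
  4. empty(A) -> (A=0 B=5)
Reached target in 4 moves.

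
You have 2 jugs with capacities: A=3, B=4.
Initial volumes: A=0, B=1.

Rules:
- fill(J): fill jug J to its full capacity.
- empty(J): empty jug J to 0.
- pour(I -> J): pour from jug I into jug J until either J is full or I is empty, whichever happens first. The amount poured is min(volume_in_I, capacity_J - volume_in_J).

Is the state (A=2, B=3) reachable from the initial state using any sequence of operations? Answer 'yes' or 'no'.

BFS explored all 14 reachable states.
Reachable set includes: (0,0), (0,1), (0,2), (0,3), (0,4), (1,0), (1,4), (2,0), (2,4), (3,0), (3,1), (3,2) ...
Target (A=2, B=3) not in reachable set → no.

Answer: no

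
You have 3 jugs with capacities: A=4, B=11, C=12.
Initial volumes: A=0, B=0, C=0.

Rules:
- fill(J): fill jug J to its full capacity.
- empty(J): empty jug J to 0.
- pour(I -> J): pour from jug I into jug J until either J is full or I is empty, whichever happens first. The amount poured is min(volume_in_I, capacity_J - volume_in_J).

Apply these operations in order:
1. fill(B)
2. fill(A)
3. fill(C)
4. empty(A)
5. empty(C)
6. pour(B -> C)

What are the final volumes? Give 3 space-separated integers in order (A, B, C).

Answer: 0 0 11

Derivation:
Step 1: fill(B) -> (A=0 B=11 C=0)
Step 2: fill(A) -> (A=4 B=11 C=0)
Step 3: fill(C) -> (A=4 B=11 C=12)
Step 4: empty(A) -> (A=0 B=11 C=12)
Step 5: empty(C) -> (A=0 B=11 C=0)
Step 6: pour(B -> C) -> (A=0 B=0 C=11)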